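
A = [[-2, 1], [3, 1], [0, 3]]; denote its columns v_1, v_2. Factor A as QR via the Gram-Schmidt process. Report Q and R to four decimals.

v_1 = (-2, 3, 0); ‖v_1‖ = 3.6056, so q_1 = (-0.5547, 0.8321, 0.0000).
q_1·v_2 = (-0.5547)·1 + 0.8321·1 + 0.0000·3 = 0.2774.
u_2 = v_2 − 0.2774·q_1 = (1.1538, 0.7692, 3.0000).
‖u_2‖ = 3.3050, so q_2 = (0.3491, 0.2327, 0.9077).

Q = [[-0.5547, 0.3491], [0.8321, 0.2327], [0.0000, 0.9077]], R = [[3.6056, 0.2774], [0.0000, 3.3050]]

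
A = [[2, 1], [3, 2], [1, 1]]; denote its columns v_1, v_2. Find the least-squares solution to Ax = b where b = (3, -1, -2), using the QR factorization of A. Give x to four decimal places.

v_1 = (2, 3, 1); ‖v_1‖ = 3.7417, so q_1 = (0.5345, 0.8018, 0.2673).
q_1·v_2 = 0.5345·1 + 0.8018·2 + 0.2673·1 = 2.4054.
u_2 = v_2 − 2.4054·q_1 = (-0.2857, 0.0714, 0.3571).
‖u_2‖ = 0.4629, so q_2 = (-0.6172, 0.1543, 0.7715).
Qᵀb = (0.2673, -3.5490).
Back-substitute: x_2 = -3.5490/0.4629 = -7.6667.
x_1 = (0.2673 − 2.4054·(-7.6667))/3.7417 = 5.0000.

x = (5.0000, -7.6667)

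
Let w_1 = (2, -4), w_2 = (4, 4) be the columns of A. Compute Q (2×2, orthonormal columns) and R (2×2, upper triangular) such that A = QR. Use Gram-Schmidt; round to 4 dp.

Q = [[0.4472, 0.8944], [-0.8944, 0.4472]], R = [[4.4721, -1.7889], [0.0000, 5.3666]]

w_1 = (2, -4); ‖w_1‖ = 4.4721, so e_1 = (0.4472, -0.8944).
e_1·w_2 = 0.4472·4 + (-0.8944)·4 = -1.7889.
u_2 = w_2 + 1.7889·e_1 = (4.8000, 2.4000).
‖u_2‖ = 5.3666, so e_2 = (0.8944, 0.4472).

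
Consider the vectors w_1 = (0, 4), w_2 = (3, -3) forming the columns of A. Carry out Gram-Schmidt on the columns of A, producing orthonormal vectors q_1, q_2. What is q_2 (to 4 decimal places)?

q_1 = w_1/‖w_1‖ = (0, 4)/4.0000 = (0.0000, 1.0000).
r_{12} = q_1·w_2 = -3.0000.
u_2 = w_2 + 3.0000·q_1 = (3.0000, 0.0000).
‖u_2‖ = 3.0000, so q_2 = (1.0000, 0.0000).

q_2 = (1.0000, 0.0000)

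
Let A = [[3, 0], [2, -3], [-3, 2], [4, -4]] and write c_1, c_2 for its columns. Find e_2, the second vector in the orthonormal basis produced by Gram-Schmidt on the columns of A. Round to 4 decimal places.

e_2 = (0.7641, -0.5276, -0.0728, -0.3639)

c_1 = (3, 2, -3, 4); ‖c_1‖ = 6.1644, so e_1 = (0.4867, 0.3244, -0.4867, 0.6489).
e_1·c_2 = 0.4867·0 + 0.3244·(-3) + (-0.4867)·2 + 0.6489·(-4) = -4.5422.
u_2 = c_2 + 4.5422·e_1 = (2.2105, -1.5263, -0.2105, -1.0526).
‖u_2‖ = 2.8928, so e_2 = (0.7641, -0.5276, -0.0728, -0.3639).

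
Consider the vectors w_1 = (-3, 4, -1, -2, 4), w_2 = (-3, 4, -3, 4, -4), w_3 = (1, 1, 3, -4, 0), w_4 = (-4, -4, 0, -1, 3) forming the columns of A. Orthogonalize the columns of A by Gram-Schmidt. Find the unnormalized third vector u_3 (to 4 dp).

u_3 = (0.3682, 1.8424, 2.0424, -2.1801, -2.1457)

w_1 = (-3, 4, -1, -2, 4); ‖w_1‖ = 6.7823, so e_1 = (-0.4423, 0.5898, -0.1474, -0.2949, 0.5898).
e_1·w_2 = (-0.4423)·(-3) + 0.5898·4 + (-0.1474)·(-3) + (-0.2949)·4 + 0.5898·(-4) = 0.5898.
u_2 = w_2 − 0.5898·e_1 = (-2.7391, 3.6522, -2.9130, 4.1739, -4.3478).
‖u_2‖ = 8.1026, so e_2 = (-0.3381, 0.4507, -0.3595, 0.5151, -0.5366).
e_1·w_3 = (-0.4423)·1 + 0.5898·1 + (-0.1474)·3 + (-0.2949)·(-4) + 0.5898·0 = 0.8847; e_2·w_3 = (-0.3381)·1 + 0.4507·1 + (-0.3595)·3 + 0.5151·(-4) + (-0.5366)·0 = -3.0264.
u_3 = w_3 − 0.8847·e_1 + 3.0264·e_2 = (0.3682, 1.8424, 2.0424, -2.1801, -2.1457).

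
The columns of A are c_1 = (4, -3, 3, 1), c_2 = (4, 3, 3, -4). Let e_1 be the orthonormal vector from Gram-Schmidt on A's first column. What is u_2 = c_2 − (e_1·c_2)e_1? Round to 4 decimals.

c_1 = (4, -3, 3, 1); ‖c_1‖ = 5.9161, so e_1 = (0.6761, -0.5071, 0.5071, 0.1690).
e_1·c_2 = 0.6761·4 + (-0.5071)·3 + 0.5071·3 + 0.1690·(-4) = 2.0284.
u_2 = c_2 − 2.0284·e_1 = (2.6286, 4.0286, 1.9714, -4.3429).

u_2 = (2.6286, 4.0286, 1.9714, -4.3429)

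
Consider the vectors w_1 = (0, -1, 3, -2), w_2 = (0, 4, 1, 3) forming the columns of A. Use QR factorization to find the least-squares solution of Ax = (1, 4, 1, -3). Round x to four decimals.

w_1 = (0, -1, 3, -2); ‖w_1‖ = 3.7417, so e_1 = (0.0000, -0.2673, 0.8018, -0.5345).
e_1·w_2 = 0.0000·0 + (-0.2673)·4 + 0.8018·1 + (-0.5345)·3 = -1.8708.
u_2 = w_2 + 1.8708·e_1 = (0.0000, 3.5000, 2.5000, 2.0000).
‖u_2‖ = 4.7434, so e_2 = (0.0000, 0.7379, 0.5270, 0.4216).
Qᵀb = (1.3363, 2.2136).
Back-substitute: x_2 = 2.2136/4.7434 = 0.4667.
x_1 = (1.3363 + 1.8708·0.4667)/3.7417 = 0.5905.

x = (0.5905, 0.4667)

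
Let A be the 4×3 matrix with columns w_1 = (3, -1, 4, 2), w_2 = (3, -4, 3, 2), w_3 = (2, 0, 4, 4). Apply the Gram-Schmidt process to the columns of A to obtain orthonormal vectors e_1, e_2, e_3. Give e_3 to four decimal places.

e_3 = (-0.4296, 0.0385, -0.1155, 0.8948)

w_1 = (3, -1, 4, 2); ‖w_1‖ = 5.4772, so e_1 = (0.5477, -0.1826, 0.7303, 0.3651).
e_1·w_2 = 0.5477·3 + (-0.1826)·(-4) + 0.7303·3 + 0.3651·2 = 5.2947.
u_2 = w_2 − 5.2947·e_1 = (0.1000, -3.0333, -0.8667, 0.0667).
‖u_2‖ = 3.1570, so e_2 = (0.0317, -0.9608, -0.2745, 0.0211).
e_1·w_3 = 0.5477·2 + (-0.1826)·0 + 0.7303·4 + 0.3651·4 = 5.4772; e_2·w_3 = 0.0317·2 + (-0.9608)·0 + (-0.2745)·4 + 0.0211·4 = -0.9503.
u_3 = w_3 − 5.4772·e_1 + 0.9503·e_2 = (-0.9699, 0.0870, -0.2609, 2.0201).
‖u_3‖ = 2.2577, so e_3 = (-0.4296, 0.0385, -0.1155, 0.8948).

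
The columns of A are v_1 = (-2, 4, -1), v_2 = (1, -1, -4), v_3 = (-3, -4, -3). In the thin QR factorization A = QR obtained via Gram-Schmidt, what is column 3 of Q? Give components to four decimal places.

q_3 = (-0.8790, -0.4654, -0.1034)

q_1 = v_1/‖v_1‖ = (-2, 4, -1)/4.5826 = (-0.4364, 0.8729, -0.2182).
r_{12} = q_1·v_2 = -0.4364.
u_2 = v_2 + 0.4364·q_1 = (0.8095, -0.6190, -4.0952).
‖u_2‖ = 4.2201, so q_2 = (0.1918, -0.1467, -0.9704).
r_{13} = q_1·v_3 = -1.5275; r_{23} = q_2·v_3 = 2.9225.
u_3 = v_3 + 1.5275·q_1 − 2.9225·q_2 = (-4.2273, -2.2380, -0.4973).
‖u_3‖ = 4.8089, so q_3 = (-0.8790, -0.4654, -0.1034).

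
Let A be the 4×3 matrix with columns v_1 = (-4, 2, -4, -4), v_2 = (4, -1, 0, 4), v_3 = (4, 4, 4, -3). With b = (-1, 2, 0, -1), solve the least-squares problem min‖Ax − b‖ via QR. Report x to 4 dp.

x = (0.2195, -0.0769, 0.1690)

q_1 = v_1/‖v_1‖ = (-4, 2, -4, -4)/7.2111 = (-0.5547, 0.2774, -0.5547, -0.5547).
r_{12} = q_1·v_2 = -4.7150.
u_2 = v_2 + 4.7150·q_1 = (1.3846, 0.3077, -2.6154, 1.3846).
‖u_2‖ = 3.2817, so q_2 = (0.4219, 0.0938, -0.7970, 0.4219).
r_{13} = q_1·v_3 = -1.6641; r_{23} = q_2·v_3 = -2.3909.
u_3 = v_3 + 1.6641·q_1 + 2.3909·q_2 = (4.0857, 4.6857, 1.1714, -2.9143).
‖u_3‖ = 6.9652, so q_3 = (0.5866, 0.6727, 0.1682, -0.4184).
Qᵀb = (1.6641, -0.6563, 1.1773).
Back-substitute: x_3 = 1.1773/6.9652 = 0.1690.
x_2 = (-0.6563 + 2.3909·0.1690)/3.2817 = -0.0769.
x_1 = (1.6641 + 4.7150·(-0.0769) + 1.6641·0.1690)/7.2111 = 0.2195.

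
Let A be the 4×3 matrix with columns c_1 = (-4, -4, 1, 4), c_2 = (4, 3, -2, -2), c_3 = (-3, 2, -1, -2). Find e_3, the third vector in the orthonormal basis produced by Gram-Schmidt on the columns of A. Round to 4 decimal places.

c_1 = (-4, -4, 1, 4); ‖c_1‖ = 7.0000, so e_1 = (-0.5714, -0.5714, 0.1429, 0.5714).
e_1·c_2 = (-0.5714)·4 + (-0.5714)·3 + 0.1429·(-2) + 0.5714·(-2) = -5.4286.
u_2 = c_2 + 5.4286·e_1 = (0.8980, -0.1020, -1.2245, 1.1020).
‖u_2‖ = 1.8790, so e_2 = (0.4779, -0.0543, -0.6517, 0.5865).
e_1·c_3 = (-0.5714)·(-3) + (-0.5714)·2 + 0.1429·(-1) + 0.5714·(-2) = -0.7143; e_2·c_3 = 0.4779·(-3) + (-0.0543)·2 + (-0.6517)·(-1) + 0.5865·(-2) = -2.0636.
u_3 = c_3 + 0.7143·e_1 + 2.0636·e_2 = (-2.4220, 1.4798, -2.2428, -0.3815).
‖u_3‖ = 3.6375, so e_3 = (-0.6658, 0.4068, -0.6166, -0.1049).

e_3 = (-0.6658, 0.4068, -0.6166, -0.1049)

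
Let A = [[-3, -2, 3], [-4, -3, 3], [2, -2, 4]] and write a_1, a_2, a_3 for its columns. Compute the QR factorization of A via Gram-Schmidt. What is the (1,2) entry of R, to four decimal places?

r_{12} = 2.5997

q_1 = a_1/‖a_1‖ = (-3, -4, 2)/5.3852 = (-0.5571, -0.7428, 0.3714).
r_{12} = q_1·a_2 = 2.5997.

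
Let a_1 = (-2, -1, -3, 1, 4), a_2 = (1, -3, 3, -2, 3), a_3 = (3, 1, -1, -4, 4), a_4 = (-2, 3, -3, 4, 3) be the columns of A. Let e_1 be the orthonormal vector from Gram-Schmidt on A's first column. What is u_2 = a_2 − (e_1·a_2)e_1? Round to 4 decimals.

a_1 = (-2, -1, -3, 1, 4); ‖a_1‖ = 5.5678, so e_1 = (-0.3592, -0.1796, -0.5388, 0.1796, 0.7184).
e_1·a_2 = (-0.3592)·1 + (-0.1796)·(-3) + (-0.5388)·3 + 0.1796·(-2) + 0.7184·3 = 0.3592.
u_2 = a_2 − 0.3592·e_1 = (1.1290, -2.9355, 3.1935, -2.0645, 2.7419).

u_2 = (1.1290, -2.9355, 3.1935, -2.0645, 2.7419)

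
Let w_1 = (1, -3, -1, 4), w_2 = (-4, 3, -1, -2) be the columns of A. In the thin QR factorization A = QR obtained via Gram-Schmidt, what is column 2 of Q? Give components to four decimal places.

w_1 = (1, -3, -1, 4); ‖w_1‖ = 5.1962, so e_1 = (0.1925, -0.5774, -0.1925, 0.7698).
e_1·w_2 = 0.1925·(-4) + (-0.5774)·3 + (-0.1925)·(-1) + 0.7698·(-2) = -3.8490.
u_2 = w_2 + 3.8490·e_1 = (-3.2593, 0.7778, -1.7407, 0.9630).
‖u_2‖ = 3.8968, so e_2 = (-0.8364, 0.1996, -0.4467, 0.2471).

e_2 = (-0.8364, 0.1996, -0.4467, 0.2471)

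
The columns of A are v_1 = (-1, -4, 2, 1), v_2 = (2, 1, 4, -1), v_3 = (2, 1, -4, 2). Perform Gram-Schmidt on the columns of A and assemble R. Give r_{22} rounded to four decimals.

q_1 = v_1/‖v_1‖ = (-1, -4, 2, 1)/4.6904 = (-0.2132, -0.8528, 0.4264, 0.2132).
r_{12} = q_1·v_2 = 0.2132.
u_2 = v_2 − 0.2132·q_1 = (2.0455, 1.1818, 3.9091, -1.0455).
r_{22} = ‖u_2‖ = 4.6856.

r_{22} = 4.6856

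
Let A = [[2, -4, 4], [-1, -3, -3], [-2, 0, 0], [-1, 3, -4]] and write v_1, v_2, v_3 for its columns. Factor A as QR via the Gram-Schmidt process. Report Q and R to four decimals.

Q = [[0.6325, -0.4568, 0.0957], [-0.3162, -0.7233, -0.6025], [-0.6325, -0.3046, 0.6343], [-0.3162, 0.4188, -0.4749]], R = [[3.1623, -2.5298, 4.7434], [0.0000, 5.2536, -1.3324], [0.0000, 0.0000, 4.0896]]

v_1 = (2, -1, -2, -1); ‖v_1‖ = 3.1623, so q_1 = (0.6325, -0.3162, -0.6325, -0.3162).
q_1·v_2 = 0.6325·(-4) + (-0.3162)·(-3) + (-0.6325)·0 + (-0.3162)·3 = -2.5298.
u_2 = v_2 + 2.5298·q_1 = (-2.4000, -3.8000, -1.6000, 2.2000).
‖u_2‖ = 5.2536, so q_2 = (-0.4568, -0.7233, -0.3046, 0.4188).
q_1·v_3 = 0.6325·4 + (-0.3162)·(-3) + (-0.6325)·0 + (-0.3162)·(-4) = 4.7434; q_2·v_3 = (-0.4568)·4 + (-0.7233)·(-3) + (-0.3046)·0 + 0.4188·(-4) = -1.3324.
u_3 = v_3 − 4.7434·q_1 + 1.3324·q_2 = (0.3913, -2.4638, 2.5942, -1.9420).
‖u_3‖ = 4.0896, so q_3 = (0.0957, -0.6025, 0.6343, -0.4749).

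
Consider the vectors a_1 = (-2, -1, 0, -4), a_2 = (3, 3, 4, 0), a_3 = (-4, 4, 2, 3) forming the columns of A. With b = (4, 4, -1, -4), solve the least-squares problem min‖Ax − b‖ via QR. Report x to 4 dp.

x = (0.3785, 0.7783, -0.3822)

q_1 = a_1/‖a_1‖ = (-2, -1, 0, -4)/4.5826 = (-0.4364, -0.2182, 0.0000, -0.8729).
r_{12} = q_1·a_2 = -1.9640.
u_2 = a_2 + 1.9640·q_1 = (2.1429, 2.5714, 4.0000, -1.7143).
‖u_2‖ = 5.4903, so q_2 = (0.3903, 0.4684, 0.7286, -0.3122).
r_{13} = q_1·a_3 = -1.7457; r_{23} = q_2·a_3 = 0.8326.
u_3 = a_3 + 1.7457·q_1 − 0.8326·q_2 = (-5.0869, 3.2291, 1.3934, 1.7362).
‖u_3‖ = 6.4233, so q_3 = (-0.7919, 0.5027, 0.2169, 0.2703).
Qᵀb = (0.8729, 3.9551, -2.4550).
Back-substitute: x_3 = -2.4550/6.4233 = -0.3822.
x_2 = (3.9551 − 0.8326·(-0.3822))/5.4903 = 0.7783.
x_1 = (0.8729 + 1.9640·0.7783 + 1.7457·(-0.3822))/4.5826 = 0.3785.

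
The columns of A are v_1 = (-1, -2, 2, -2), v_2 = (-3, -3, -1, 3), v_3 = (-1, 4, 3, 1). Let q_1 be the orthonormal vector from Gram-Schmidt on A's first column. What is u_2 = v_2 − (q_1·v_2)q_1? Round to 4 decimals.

q_1 = v_1/‖v_1‖ = (-1, -2, 2, -2)/3.6056 = (-0.2774, -0.5547, 0.5547, -0.5547).
r_{12} = q_1·v_2 = 0.2774.
u_2 = v_2 − 0.2774·q_1 = (-2.9231, -2.8462, -1.1538, 3.1538).

u_2 = (-2.9231, -2.8462, -1.1538, 3.1538)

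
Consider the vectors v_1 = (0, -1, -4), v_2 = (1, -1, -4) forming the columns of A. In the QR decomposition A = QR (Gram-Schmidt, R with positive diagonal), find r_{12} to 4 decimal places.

e_1 = v_1/‖v_1‖ = (0, -1, -4)/4.1231 = (0.0000, -0.2425, -0.9701).
r_{12} = e_1·v_2 = 4.1231.

r_{12} = 4.1231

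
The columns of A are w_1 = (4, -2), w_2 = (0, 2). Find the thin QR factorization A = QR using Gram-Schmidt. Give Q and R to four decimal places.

Q = [[0.8944, 0.4472], [-0.4472, 0.8944]], R = [[4.4721, -0.8944], [0.0000, 1.7889]]

q_1 = w_1/‖w_1‖ = (4, -2)/4.4721 = (0.8944, -0.4472).
r_{12} = q_1·w_2 = -0.8944.
u_2 = w_2 + 0.8944·q_1 = (0.8000, 1.6000).
‖u_2‖ = 1.7889, so q_2 = (0.4472, 0.8944).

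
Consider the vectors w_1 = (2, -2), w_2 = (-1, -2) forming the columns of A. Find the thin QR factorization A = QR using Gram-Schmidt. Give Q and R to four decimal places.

w_1 = (2, -2); ‖w_1‖ = 2.8284, so e_1 = (0.7071, -0.7071).
e_1·w_2 = 0.7071·(-1) + (-0.7071)·(-2) = 0.7071.
u_2 = w_2 − 0.7071·e_1 = (-1.5000, -1.5000).
‖u_2‖ = 2.1213, so e_2 = (-0.7071, -0.7071).

Q = [[0.7071, -0.7071], [-0.7071, -0.7071]], R = [[2.8284, 0.7071], [0.0000, 2.1213]]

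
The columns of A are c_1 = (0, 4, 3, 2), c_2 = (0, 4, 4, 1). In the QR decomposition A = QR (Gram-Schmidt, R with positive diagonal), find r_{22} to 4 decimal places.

r_{22} = 1.4020

c_1 = (0, 4, 3, 2); ‖c_1‖ = 5.3852, so q_1 = (0.0000, 0.7428, 0.5571, 0.3714).
q_1·c_2 = 0.0000·0 + 0.7428·4 + 0.5571·4 + 0.3714·1 = 5.5709.
u_2 = c_2 − 5.5709·q_1 = (0.0000, -0.1379, 0.8966, -1.0690).
r_{22} = ‖u_2‖ = 1.4020.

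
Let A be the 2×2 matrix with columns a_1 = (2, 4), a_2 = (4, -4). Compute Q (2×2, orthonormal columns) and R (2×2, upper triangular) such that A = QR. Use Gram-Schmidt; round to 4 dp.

Q = [[0.4472, 0.8944], [0.8944, -0.4472]], R = [[4.4721, -1.7889], [0.0000, 5.3666]]

q_1 = a_1/‖a_1‖ = (2, 4)/4.4721 = (0.4472, 0.8944).
r_{12} = q_1·a_2 = -1.7889.
u_2 = a_2 + 1.7889·q_1 = (4.8000, -2.4000).
‖u_2‖ = 5.3666, so q_2 = (0.8944, -0.4472).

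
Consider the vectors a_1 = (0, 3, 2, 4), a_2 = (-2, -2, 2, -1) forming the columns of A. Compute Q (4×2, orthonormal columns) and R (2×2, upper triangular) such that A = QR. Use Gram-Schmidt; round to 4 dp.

Q = [[0.0000, -0.5832], [0.5571, -0.4022], [0.3714, 0.7039], [0.7428, -0.0503]], R = [[5.3852, -1.1142], [0.0000, 3.4291]]

a_1 = (0, 3, 2, 4); ‖a_1‖ = 5.3852, so q_1 = (0.0000, 0.5571, 0.3714, 0.7428).
q_1·a_2 = 0.0000·(-2) + 0.5571·(-2) + 0.3714·2 + 0.7428·(-1) = -1.1142.
u_2 = a_2 + 1.1142·q_1 = (-2.0000, -1.3793, 2.4138, -0.1724).
‖u_2‖ = 3.4291, so q_2 = (-0.5832, -0.4022, 0.7039, -0.0503).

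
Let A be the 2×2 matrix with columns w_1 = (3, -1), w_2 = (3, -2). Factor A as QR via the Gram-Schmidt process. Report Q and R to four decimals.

w_1 = (3, -1); ‖w_1‖ = 3.1623, so e_1 = (0.9487, -0.3162).
e_1·w_2 = 0.9487·3 + (-0.3162)·(-2) = 3.4785.
u_2 = w_2 − 3.4785·e_1 = (-0.3000, -0.9000).
‖u_2‖ = 0.9487, so e_2 = (-0.3162, -0.9487).

Q = [[0.9487, -0.3162], [-0.3162, -0.9487]], R = [[3.1623, 3.4785], [0.0000, 0.9487]]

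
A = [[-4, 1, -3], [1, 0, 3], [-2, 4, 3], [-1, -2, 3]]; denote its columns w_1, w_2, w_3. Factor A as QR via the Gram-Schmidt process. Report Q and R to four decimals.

w_1 = (-4, 1, -2, -1); ‖w_1‖ = 4.6904, so q_1 = (-0.8528, 0.2132, -0.4264, -0.2132).
q_1·w_2 = (-0.8528)·1 + 0.2132·0 + (-0.4264)·4 + (-0.2132)·(-2) = -2.1320.
u_2 = w_2 + 2.1320·q_1 = (-0.8182, 0.4545, 3.0909, -2.4545).
‖u_2‖ = 4.0564, so q_2 = (-0.2017, 0.1121, 0.7620, -0.6051).
q_1·w_3 = (-0.8528)·(-3) + 0.2132·3 + (-0.4264)·3 + (-0.2132)·3 = 1.2792; q_2·w_3 = (-0.2017)·(-3) + 0.1121·3 + 0.7620·3 + (-0.6051)·3 = 1.4119.
u_3 = w_3 − 1.2792·q_1 − 1.4119·q_2 = (-1.6243, 2.5691, 2.4696, 4.1271).
‖u_3‖ = 5.6895, so q_3 = (-0.2855, 0.4515, 0.4341, 0.7254).

Q = [[-0.8528, -0.2017, -0.2855], [0.2132, 0.1121, 0.4515], [-0.4264, 0.7620, 0.4341], [-0.2132, -0.6051, 0.7254]], R = [[4.6904, -2.1320, 1.2792], [0.0000, 4.0564, 1.4119], [0.0000, 0.0000, 5.6895]]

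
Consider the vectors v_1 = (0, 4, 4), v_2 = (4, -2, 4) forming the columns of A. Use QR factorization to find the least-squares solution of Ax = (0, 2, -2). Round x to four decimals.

v_1 = (0, 4, 4); ‖v_1‖ = 5.6569, so e_1 = (0.0000, 0.7071, 0.7071).
e_1·v_2 = 0.0000·4 + 0.7071·(-2) + 0.7071·4 = 1.4142.
u_2 = v_2 − 1.4142·e_1 = (4.0000, -3.0000, 3.0000).
‖u_2‖ = 5.8310, so e_2 = (0.6860, -0.5145, 0.5145).
Qᵀb = (0.0000, -2.0580).
Back-substitute: x_2 = -2.0580/5.8310 = -0.3529.
x_1 = (0.0000 − 1.4142·(-0.3529))/5.6569 = 0.0882.

x = (0.0882, -0.3529)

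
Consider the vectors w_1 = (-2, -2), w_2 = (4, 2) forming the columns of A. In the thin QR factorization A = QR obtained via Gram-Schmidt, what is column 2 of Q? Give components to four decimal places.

e_1 = w_1/‖w_1‖ = (-2, -2)/2.8284 = (-0.7071, -0.7071).
r_{12} = e_1·w_2 = -4.2426.
u_2 = w_2 + 4.2426·e_1 = (1.0000, -1.0000).
‖u_2‖ = 1.4142, so e_2 = (0.7071, -0.7071).

e_2 = (0.7071, -0.7071)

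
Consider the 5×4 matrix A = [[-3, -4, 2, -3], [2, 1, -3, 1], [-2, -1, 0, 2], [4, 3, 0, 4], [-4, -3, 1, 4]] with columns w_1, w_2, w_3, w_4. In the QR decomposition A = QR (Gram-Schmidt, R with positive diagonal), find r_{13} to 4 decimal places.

w_1 = (-3, 2, -2, 4, -4); ‖w_1‖ = 7.0000, so q_1 = (-0.4286, 0.2857, -0.2857, 0.5714, -0.5714).
r_{13} = q_1·w_3 = -2.2857.

r_{13} = -2.2857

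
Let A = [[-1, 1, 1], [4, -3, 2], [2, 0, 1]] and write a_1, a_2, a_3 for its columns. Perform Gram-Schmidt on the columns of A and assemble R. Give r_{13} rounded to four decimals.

r_{13} = 1.9640

a_1 = (-1, 4, 2); ‖a_1‖ = 4.5826, so q_1 = (-0.2182, 0.8729, 0.4364).
r_{13} = q_1·a_3 = 1.9640.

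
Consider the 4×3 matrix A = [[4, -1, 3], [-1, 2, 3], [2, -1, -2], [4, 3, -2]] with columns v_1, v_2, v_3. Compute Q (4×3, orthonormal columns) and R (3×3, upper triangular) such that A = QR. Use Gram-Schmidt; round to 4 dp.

Q = [[0.6576, -0.3753, 0.6423], [-0.1644, 0.5523, 0.5948], [0.3288, -0.3187, -0.3735], [0.6576, 0.6727, -0.3069]], R = [[6.0828, 0.6576, -0.4932], [0.0000, 3.8167, -0.1770], [0.0000, 0.0000, 5.0720]]

v_1 = (4, -1, 2, 4); ‖v_1‖ = 6.0828, so e_1 = (0.6576, -0.1644, 0.3288, 0.6576).
e_1·v_2 = 0.6576·(-1) + (-0.1644)·2 + 0.3288·(-1) + 0.6576·3 = 0.6576.
u_2 = v_2 − 0.6576·e_1 = (-1.4324, 2.1081, -1.2162, 2.5676).
‖u_2‖ = 3.8167, so e_2 = (-0.3753, 0.5523, -0.3187, 0.6727).
e_1·v_3 = 0.6576·3 + (-0.1644)·3 + 0.3288·(-2) + 0.6576·(-2) = -0.4932; e_2·v_3 = (-0.3753)·3 + 0.5523·3 + (-0.3187)·(-2) + 0.6727·(-2) = -0.1770.
u_3 = v_3 + 0.4932·e_1 + 0.1770·e_2 = (3.2579, 3.0167, -1.8942, -1.5566).
‖u_3‖ = 5.0720, so e_3 = (0.6423, 0.5948, -0.3735, -0.3069).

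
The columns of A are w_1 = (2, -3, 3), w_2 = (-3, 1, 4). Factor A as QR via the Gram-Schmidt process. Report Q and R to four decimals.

Q = [[0.4264, -0.6469], [-0.6396, 0.2785], [0.6396, 0.7098]], R = [[4.6904, 0.6396], [0.0000, 5.0587]]

w_1 = (2, -3, 3); ‖w_1‖ = 4.6904, so e_1 = (0.4264, -0.6396, 0.6396).
e_1·w_2 = 0.4264·(-3) + (-0.6396)·1 + 0.6396·4 = 0.6396.
u_2 = w_2 − 0.6396·e_1 = (-3.2727, 1.4091, 3.5909).
‖u_2‖ = 5.0587, so e_2 = (-0.6469, 0.2785, 0.7098).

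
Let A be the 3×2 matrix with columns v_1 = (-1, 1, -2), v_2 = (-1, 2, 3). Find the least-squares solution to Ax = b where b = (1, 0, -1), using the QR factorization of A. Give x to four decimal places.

x = (0.0267, -0.2800)

q_1 = v_1/‖v_1‖ = (-1, 1, -2)/2.4495 = (-0.4082, 0.4082, -0.8165).
r_{12} = q_1·v_2 = -1.2247.
u_2 = v_2 + 1.2247·q_1 = (-1.5000, 2.5000, 2.0000).
‖u_2‖ = 3.5355, so q_2 = (-0.4243, 0.7071, 0.5657).
Qᵀb = (0.4082, -0.9899).
Back-substitute: x_2 = -0.9899/3.5355 = -0.2800.
x_1 = (0.4082 + 1.2247·(-0.2800))/2.4495 = 0.0267.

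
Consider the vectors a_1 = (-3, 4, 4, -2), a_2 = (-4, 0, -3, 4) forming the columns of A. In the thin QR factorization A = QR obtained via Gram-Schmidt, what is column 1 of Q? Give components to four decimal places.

a_1 = (-3, 4, 4, -2); ‖a_1‖ = 6.7082, so e_1 = (-0.4472, 0.5963, 0.5963, -0.2981).

e_1 = (-0.4472, 0.5963, 0.5963, -0.2981)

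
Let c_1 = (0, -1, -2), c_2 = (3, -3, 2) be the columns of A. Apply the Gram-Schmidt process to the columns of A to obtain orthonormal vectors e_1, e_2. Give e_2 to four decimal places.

c_1 = (0, -1, -2); ‖c_1‖ = 2.2361, so e_1 = (0.0000, -0.4472, -0.8944).
e_1·c_2 = 0.0000·3 + (-0.4472)·(-3) + (-0.8944)·2 = -0.4472.
u_2 = c_2 + 0.4472·e_1 = (3.0000, -3.2000, 1.6000).
‖u_2‖ = 4.6690, so e_2 = (0.6425, -0.6854, 0.3427).

e_2 = (0.6425, -0.6854, 0.3427)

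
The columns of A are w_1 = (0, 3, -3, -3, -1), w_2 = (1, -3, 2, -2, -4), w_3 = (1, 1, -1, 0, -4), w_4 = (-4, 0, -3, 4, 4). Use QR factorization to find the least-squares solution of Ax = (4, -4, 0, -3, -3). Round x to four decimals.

x = (0.1844, 0.8921, -0.2188, -0.2122)

w_1 = (0, 3, -3, -3, -1); ‖w_1‖ = 5.2915, so q_1 = (0.0000, 0.5669, -0.5669, -0.5669, -0.1890).
q_1·w_2 = 0.0000·1 + 0.5669·(-3) + (-0.5669)·2 + (-0.5669)·(-2) + (-0.1890)·(-4) = -0.9449.
u_2 = w_2 + 0.9449·q_1 = (1.0000, -2.4643, 1.4643, -2.5357, -4.1786).
‖u_2‖ = 5.7539, so q_2 = (0.1738, -0.4283, 0.2545, -0.4407, -0.7262).
q_1·w_3 = 0.0000·1 + 0.5669·1 + (-0.5669)·(-1) + (-0.5669)·0 + (-0.1890)·(-4) = 1.8898; q_2·w_3 = 0.1738·1 + (-0.4283)·1 + 0.2545·(-1) + (-0.4407)·0 + (-0.7262)·(-4) = 2.3959.
u_3 = w_3 − 1.8898·q_1 − 2.3959·q_2 = (0.5836, 0.9547, -0.5383, 2.1273, -1.9029).
‖u_3‖ = 3.1126, so q_3 = (0.1875, 0.3067, -0.1729, 0.6834, -0.6114).
q_1·w_4 = 0.0000·(-4) + 0.5669·0 + (-0.5669)·(-3) + (-0.5669)·4 + (-0.1890)·4 = -1.3229; q_2·w_4 = 0.1738·(-4) + (-0.4283)·0 + 0.2545·(-3) + (-0.4407)·4 + (-0.7262)·4 = -6.1263; q_3·w_4 = 0.1875·(-4) + 0.3067·0 + (-0.1729)·(-3) + 0.6834·4 + (-0.6114)·4 = 0.0572.
u_4 = w_4 + 1.3229·q_1 + 6.1263·q_2 − 0.0572·q_3 = (-2.9460, -1.8913, -2.1810, 0.5111, -0.6641).
‖u_4‖ = 4.2089, so q_4 = (-0.6999, -0.4494, -0.5182, 0.1214, -0.1578).
Qᵀb = (0.0000, 5.9091, -0.6932, -0.8933).
Back-substitute: x_4 = -0.8933/4.2089 = -0.2122.
x_3 = (-0.6932 − 0.0572·(-0.2122))/3.1126 = -0.2188.
x_2 = (5.9091 − 2.3959·(-0.2188) + 6.1263·(-0.2122))/5.7539 = 0.8921.
x_1 = (0.0000 + 0.9449·0.8921 − 1.8898·(-0.2188) + 1.3229·(-0.2122))/5.2915 = 0.1844.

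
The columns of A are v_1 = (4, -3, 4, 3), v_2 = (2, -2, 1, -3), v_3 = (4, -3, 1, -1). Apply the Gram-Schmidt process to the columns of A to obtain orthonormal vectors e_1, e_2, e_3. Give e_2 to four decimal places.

e_2 = (0.3163, -0.3607, 0.0692, -0.8747)

e_1 = v_1/‖v_1‖ = (4, -3, 4, 3)/7.0711 = (0.5657, -0.4243, 0.5657, 0.4243).
r_{12} = e_1·v_2 = 1.2728.
u_2 = v_2 − 1.2728·e_1 = (1.2800, -1.4600, 0.2800, -3.5400).
‖u_2‖ = 4.0472, so e_2 = (0.3163, -0.3607, 0.0692, -0.8747).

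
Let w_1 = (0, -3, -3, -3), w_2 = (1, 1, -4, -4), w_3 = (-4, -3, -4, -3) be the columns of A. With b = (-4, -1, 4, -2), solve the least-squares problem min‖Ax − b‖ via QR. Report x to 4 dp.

x = (-0.4521, -0.5156, 0.6678)

w_1 = (0, -3, -3, -3); ‖w_1‖ = 5.1962, so e_1 = (0.0000, -0.5774, -0.5774, -0.5774).
e_1·w_2 = 0.0000·1 + (-0.5774)·1 + (-0.5774)·(-4) + (-0.5774)·(-4) = 4.0415.
u_2 = w_2 − 4.0415·e_1 = (1.0000, 3.3333, -1.6667, -1.6667).
‖u_2‖ = 4.2032, so e_2 = (0.2379, 0.7931, -0.3965, -0.3965).
e_1·w_3 = 0.0000·(-4) + (-0.5774)·(-3) + (-0.5774)·(-4) + (-0.5774)·(-3) = 5.7735; e_2·w_3 = 0.2379·(-4) + 0.7931·(-3) + (-0.3965)·(-4) + (-0.3965)·(-3) = -0.5551.
u_3 = w_3 − 5.7735·e_1 + 0.5551·e_2 = (-3.8679, 0.7736, -0.8868, 0.1132).
‖u_3‖ = 4.0446, so e_3 = (-0.9563, 0.1913, -0.2193, 0.0280).
Qᵀb = (-0.5774, -2.5378, 2.7010).
Back-substitute: x_3 = 2.7010/4.0446 = 0.6678.
x_2 = (-2.5378 + 0.5551·0.6678)/4.2032 = -0.5156.
x_1 = (-0.5774 − 4.0415·(-0.5156) − 5.7735·0.6678)/5.1962 = -0.4521.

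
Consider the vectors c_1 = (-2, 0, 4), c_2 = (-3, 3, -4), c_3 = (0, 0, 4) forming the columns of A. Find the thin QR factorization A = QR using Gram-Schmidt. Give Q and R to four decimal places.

Q = [[-0.4472, -0.7428, 0.4983], [0.0000, 0.5571, 0.8305], [0.8944, -0.3714, 0.2491]], R = [[4.4721, -2.2361, 3.5777], [0.0000, 5.3852, -1.4856], [0.0000, 0.0000, 0.9965]]

c_1 = (-2, 0, 4); ‖c_1‖ = 4.4721, so e_1 = (-0.4472, 0.0000, 0.8944).
e_1·c_2 = (-0.4472)·(-3) + 0.0000·3 + 0.8944·(-4) = -2.2361.
u_2 = c_2 + 2.2361·e_1 = (-4.0000, 3.0000, -2.0000).
‖u_2‖ = 5.3852, so e_2 = (-0.7428, 0.5571, -0.3714).
e_1·c_3 = (-0.4472)·0 + 0.0000·0 + 0.8944·4 = 3.5777; e_2·c_3 = (-0.7428)·0 + 0.5571·0 + (-0.3714)·4 = -1.4856.
u_3 = c_3 − 3.5777·e_1 + 1.4856·e_2 = (0.4966, 0.8276, 0.2483).
‖u_3‖ = 0.9965, so e_3 = (0.4983, 0.8305, 0.2491).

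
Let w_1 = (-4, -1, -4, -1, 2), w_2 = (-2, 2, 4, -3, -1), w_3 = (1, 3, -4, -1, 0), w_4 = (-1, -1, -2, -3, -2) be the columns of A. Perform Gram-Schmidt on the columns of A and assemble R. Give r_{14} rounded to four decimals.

r_{14} = 1.9467

w_1 = (-4, -1, -4, -1, 2); ‖w_1‖ = 6.1644, so q_1 = (-0.6489, -0.1622, -0.6489, -0.1622, 0.3244).
r_{14} = q_1·w_4 = 1.9467.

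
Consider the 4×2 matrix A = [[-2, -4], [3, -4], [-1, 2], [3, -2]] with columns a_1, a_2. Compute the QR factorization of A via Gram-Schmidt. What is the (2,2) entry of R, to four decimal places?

r_{22} = 5.8085

a_1 = (-2, 3, -1, 3); ‖a_1‖ = 4.7958, so q_1 = (-0.4170, 0.6255, -0.2085, 0.6255).
q_1·a_2 = (-0.4170)·(-4) + 0.6255·(-4) + (-0.2085)·2 + 0.6255·(-2) = -2.5022.
u_2 = a_2 + 2.5022·q_1 = (-5.0435, -2.4348, 1.4783, -0.4348).
r_{22} = ‖u_2‖ = 5.8085.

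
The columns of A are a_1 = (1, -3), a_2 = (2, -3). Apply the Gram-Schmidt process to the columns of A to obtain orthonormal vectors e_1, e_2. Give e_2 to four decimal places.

e_2 = (0.9487, 0.3162)

e_1 = a_1/‖a_1‖ = (1, -3)/3.1623 = (0.3162, -0.9487).
r_{12} = e_1·a_2 = 3.4785.
u_2 = a_2 − 3.4785·e_1 = (0.9000, 0.3000).
‖u_2‖ = 0.9487, so e_2 = (0.9487, 0.3162).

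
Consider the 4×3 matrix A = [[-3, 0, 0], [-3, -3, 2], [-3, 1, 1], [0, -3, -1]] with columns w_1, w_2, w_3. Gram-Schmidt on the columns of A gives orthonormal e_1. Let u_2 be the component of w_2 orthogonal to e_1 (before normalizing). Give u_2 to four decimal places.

w_1 = (-3, -3, -3, 0); ‖w_1‖ = 5.1962, so e_1 = (-0.5774, -0.5774, -0.5774, 0.0000).
e_1·w_2 = (-0.5774)·0 + (-0.5774)·(-3) + (-0.5774)·1 + 0.0000·(-3) = 1.1547.
u_2 = w_2 − 1.1547·e_1 = (0.6667, -2.3333, 1.6667, -3.0000).

u_2 = (0.6667, -2.3333, 1.6667, -3.0000)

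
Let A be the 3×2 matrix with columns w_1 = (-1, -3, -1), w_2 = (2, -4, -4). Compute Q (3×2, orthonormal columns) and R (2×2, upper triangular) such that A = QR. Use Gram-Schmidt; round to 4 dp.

w_1 = (-1, -3, -1); ‖w_1‖ = 3.3166, so q_1 = (-0.3015, -0.9045, -0.3015).
q_1·w_2 = (-0.3015)·2 + (-0.9045)·(-4) + (-0.3015)·(-4) = 4.2212.
u_2 = w_2 − 4.2212·q_1 = (3.2727, -0.1818, -2.7273).
‖u_2‖ = 4.2640, so q_2 = (0.7675, -0.0426, -0.6396).

Q = [[-0.3015, 0.7675], [-0.9045, -0.0426], [-0.3015, -0.6396]], R = [[3.3166, 4.2212], [0.0000, 4.2640]]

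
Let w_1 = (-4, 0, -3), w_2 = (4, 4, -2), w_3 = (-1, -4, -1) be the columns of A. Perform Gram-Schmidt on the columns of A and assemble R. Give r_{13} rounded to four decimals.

r_{13} = 1.4000

w_1 = (-4, 0, -3); ‖w_1‖ = 5.0000, so e_1 = (-0.8000, 0.0000, -0.6000).
r_{13} = e_1·w_3 = 1.4000.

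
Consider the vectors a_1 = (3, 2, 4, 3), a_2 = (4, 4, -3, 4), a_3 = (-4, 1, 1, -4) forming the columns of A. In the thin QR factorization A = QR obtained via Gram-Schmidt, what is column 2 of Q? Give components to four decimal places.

a_1 = (3, 2, 4, 3); ‖a_1‖ = 6.1644, so q_1 = (0.4867, 0.3244, 0.6489, 0.4867).
q_1·a_2 = 0.4867·4 + 0.3244·4 + 0.6489·(-3) + 0.4867·4 = 3.2444.
u_2 = a_2 − 3.2444·q_1 = (2.4211, 2.9474, -5.1053, 2.4211).
‖u_2‖ = 6.8172, so q_2 = (0.3551, 0.4323, -0.7489, 0.3551).

q_2 = (0.3551, 0.4323, -0.7489, 0.3551)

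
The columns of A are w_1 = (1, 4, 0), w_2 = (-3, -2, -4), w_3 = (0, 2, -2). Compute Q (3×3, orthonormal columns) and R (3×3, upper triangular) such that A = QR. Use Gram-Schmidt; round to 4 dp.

Q = [[0.2425, -0.5030, 0.8296], [0.9701, 0.1257, -0.2074], [0.0000, -0.8551, -0.5185]], R = [[4.1231, -2.6679, 1.9403], [0.0000, 4.6779, 1.9617], [0.0000, 0.0000, 0.6222]]

q_1 = w_1/‖w_1‖ = (1, 4, 0)/4.1231 = (0.2425, 0.9701, 0.0000).
r_{12} = q_1·w_2 = -2.6679.
u_2 = w_2 + 2.6679·q_1 = (-2.3529, 0.5882, -4.0000).
‖u_2‖ = 4.6779, so q_2 = (-0.5030, 0.1257, -0.8551).
r_{13} = q_1·w_3 = 1.9403; r_{23} = q_2·w_3 = 1.9617.
u_3 = w_3 − 1.9403·q_1 − 1.9617·q_2 = (0.5161, -0.1290, -0.3226).
‖u_3‖ = 0.6222, so q_3 = (0.8296, -0.2074, -0.5185).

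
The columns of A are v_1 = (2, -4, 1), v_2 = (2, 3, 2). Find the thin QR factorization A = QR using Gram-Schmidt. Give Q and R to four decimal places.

e_1 = v_1/‖v_1‖ = (2, -4, 1)/4.5826 = (0.4364, -0.8729, 0.2182).
r_{12} = e_1·v_2 = -1.3093.
u_2 = v_2 + 1.3093·e_1 = (2.5714, 1.8571, 2.2857).
‖u_2‖ = 3.9097, so e_2 = (0.6577, 0.4750, 0.5846).

Q = [[0.4364, 0.6577], [-0.8729, 0.4750], [0.2182, 0.5846]], R = [[4.5826, -1.3093], [0.0000, 3.9097]]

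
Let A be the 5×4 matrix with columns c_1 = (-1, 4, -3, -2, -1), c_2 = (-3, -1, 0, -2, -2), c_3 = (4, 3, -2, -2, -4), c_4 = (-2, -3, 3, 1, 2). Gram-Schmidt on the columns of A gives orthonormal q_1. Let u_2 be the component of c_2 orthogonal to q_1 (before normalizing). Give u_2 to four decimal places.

u_2 = (-2.8387, -1.6452, 0.4839, -1.6774, -1.8387)

q_1 = c_1/‖c_1‖ = (-1, 4, -3, -2, -1)/5.5678 = (-0.1796, 0.7184, -0.5388, -0.3592, -0.1796).
r_{12} = q_1·c_2 = 0.8980.
u_2 = c_2 − 0.8980·q_1 = (-2.8387, -1.6452, 0.4839, -1.6774, -1.8387).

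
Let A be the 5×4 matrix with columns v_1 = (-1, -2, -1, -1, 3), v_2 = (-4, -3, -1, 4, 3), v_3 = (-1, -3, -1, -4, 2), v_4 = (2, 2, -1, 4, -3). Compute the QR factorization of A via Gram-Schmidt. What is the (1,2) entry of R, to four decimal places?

r_{12} = 4.0000

v_1 = (-1, -2, -1, -1, 3); ‖v_1‖ = 4.0000, so e_1 = (-0.2500, -0.5000, -0.2500, -0.2500, 0.7500).
r_{12} = e_1·v_2 = 4.0000.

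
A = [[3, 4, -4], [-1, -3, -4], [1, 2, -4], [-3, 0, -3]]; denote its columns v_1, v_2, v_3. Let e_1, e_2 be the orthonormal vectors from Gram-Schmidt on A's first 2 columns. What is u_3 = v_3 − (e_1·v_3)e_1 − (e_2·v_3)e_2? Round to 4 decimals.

e_1 = v_1/‖v_1‖ = (3, -1, 1, -3)/4.4721 = (0.6708, -0.2236, 0.2236, -0.6708).
r_{12} = e_1·v_2 = 3.8013.
u_2 = v_2 − 3.8013·e_1 = (1.4500, -2.1500, 1.1500, 2.5500).
‖u_2‖ = 3.8144, so e_2 = (0.3801, -0.5636, 0.3015, 0.6685).
r_{13} = e_1·v_3 = -0.6708; r_{23} = e_2·v_3 = -2.4774.
u_3 = v_3 + 0.6708·e_1 + 2.4774·e_2 = (-2.6082, -5.5464, -3.1031, -1.7938).

u_3 = (-2.6082, -5.5464, -3.1031, -1.7938)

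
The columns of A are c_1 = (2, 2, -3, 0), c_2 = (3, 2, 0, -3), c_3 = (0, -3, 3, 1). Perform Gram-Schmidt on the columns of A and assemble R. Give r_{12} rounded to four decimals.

c_1 = (2, 2, -3, 0); ‖c_1‖ = 4.1231, so e_1 = (0.4851, 0.4851, -0.7276, 0.0000).
r_{12} = e_1·c_2 = 2.4254.

r_{12} = 2.4254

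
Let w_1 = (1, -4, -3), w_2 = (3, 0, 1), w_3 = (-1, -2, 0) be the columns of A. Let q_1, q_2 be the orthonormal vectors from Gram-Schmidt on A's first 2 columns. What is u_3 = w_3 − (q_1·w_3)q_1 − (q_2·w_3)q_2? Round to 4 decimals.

q_1 = w_1/‖w_1‖ = (1, -4, -3)/5.0990 = (0.1961, -0.7845, -0.5883).
r_{12} = q_1·w_2 = 0.0000.
u_2 = w_2 + 0.0000·q_1 = (3.0000, 0.0000, 1.0000).
‖u_2‖ = 3.1623, so q_2 = (0.9487, 0.0000, 0.3162).
r_{13} = q_1·w_3 = 1.3728; r_{23} = q_2·w_3 = -0.9487.
u_3 = w_3 − 1.3728·q_1 + 0.9487·q_2 = (-0.3692, -0.9231, 1.1077).

u_3 = (-0.3692, -0.9231, 1.1077)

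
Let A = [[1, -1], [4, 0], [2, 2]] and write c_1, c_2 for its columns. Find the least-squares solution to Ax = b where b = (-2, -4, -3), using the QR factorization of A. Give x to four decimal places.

c_1 = (1, 4, 2); ‖c_1‖ = 4.5826, so q_1 = (0.2182, 0.8729, 0.4364).
q_1·c_2 = 0.2182·(-1) + 0.8729·0 + 0.4364·2 = 0.6547.
u_2 = c_2 − 0.6547·q_1 = (-1.1429, -0.5714, 1.7143).
‖u_2‖ = 2.1381, so q_2 = (-0.5345, -0.2673, 0.8018).
Qᵀb = (-5.2372, -0.2673).
Back-substitute: x_2 = -0.2673/2.1381 = -0.1250.
x_1 = (-5.2372 − 0.6547·(-0.1250))/4.5826 = -1.1250.

x = (-1.1250, -0.1250)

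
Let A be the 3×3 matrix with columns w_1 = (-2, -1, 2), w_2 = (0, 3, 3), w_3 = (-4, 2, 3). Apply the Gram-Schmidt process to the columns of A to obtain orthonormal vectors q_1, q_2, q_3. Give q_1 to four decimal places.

w_1 = (-2, -1, 2); ‖w_1‖ = 3.0000, so q_1 = (-0.6667, -0.3333, 0.6667).

q_1 = (-0.6667, -0.3333, 0.6667)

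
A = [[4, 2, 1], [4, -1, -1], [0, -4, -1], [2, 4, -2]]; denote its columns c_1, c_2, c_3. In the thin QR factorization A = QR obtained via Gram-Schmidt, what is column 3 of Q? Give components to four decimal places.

q_3 = (0.5617, -0.2078, -0.3749, -0.7077)

c_1 = (4, 4, 0, 2); ‖c_1‖ = 6.0000, so q_1 = (0.6667, 0.6667, 0.0000, 0.3333).
q_1·c_2 = 0.6667·2 + 0.6667·(-1) + 0.0000·(-4) + 0.3333·4 = 2.0000.
u_2 = c_2 − 2.0000·q_1 = (0.6667, -2.3333, -4.0000, 3.3333).
‖u_2‖ = 5.7446, so q_2 = (0.1161, -0.4062, -0.6963, 0.5803).
q_1·c_3 = 0.6667·1 + 0.6667·(-1) + 0.0000·(-1) + 0.3333·(-2) = -0.6667; q_2·c_3 = 0.1161·1 + (-0.4062)·(-1) + (-0.6963)·(-1) + 0.5803·(-2) = 0.0580.
u_3 = c_3 + 0.6667·q_1 − 0.0580·q_2 = (1.4377, -0.5320, -0.9596, -1.8114).
‖u_3‖ = 2.5597, so q_3 = (0.5617, -0.2078, -0.3749, -0.7077).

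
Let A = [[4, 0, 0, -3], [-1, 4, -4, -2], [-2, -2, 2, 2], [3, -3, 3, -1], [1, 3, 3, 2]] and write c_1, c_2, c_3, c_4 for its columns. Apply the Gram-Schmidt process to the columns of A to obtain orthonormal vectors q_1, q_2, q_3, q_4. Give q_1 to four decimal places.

q_1 = (0.7184, -0.1796, -0.3592, 0.5388, 0.1796)

q_1 = c_1/‖c_1‖ = (4, -1, -2, 3, 1)/5.5678 = (0.7184, -0.1796, -0.3592, 0.5388, 0.1796).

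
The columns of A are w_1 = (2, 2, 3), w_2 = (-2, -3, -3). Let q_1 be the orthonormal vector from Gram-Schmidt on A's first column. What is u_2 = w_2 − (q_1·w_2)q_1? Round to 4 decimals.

w_1 = (2, 2, 3); ‖w_1‖ = 4.1231, so q_1 = (0.4851, 0.4851, 0.7276).
q_1·w_2 = 0.4851·(-2) + 0.4851·(-3) + 0.7276·(-3) = -4.6082.
u_2 = w_2 + 4.6082·q_1 = (0.2353, -0.7647, 0.3529).

u_2 = (0.2353, -0.7647, 0.3529)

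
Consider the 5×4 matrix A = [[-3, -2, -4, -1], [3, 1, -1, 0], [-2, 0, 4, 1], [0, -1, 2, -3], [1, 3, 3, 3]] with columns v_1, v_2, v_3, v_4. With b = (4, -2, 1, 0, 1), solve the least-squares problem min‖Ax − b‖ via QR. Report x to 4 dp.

e_1 = v_1/‖v_1‖ = (-3, 3, -2, 0, 1)/4.7958 = (-0.6255, 0.6255, -0.4170, 0.0000, 0.2085).
r_{12} = e_1·v_2 = 2.5022.
u_2 = v_2 − 2.5022·e_1 = (-0.4348, -0.5652, 1.0435, -1.0000, 2.4783).
‖u_2‖ = 2.9562, so e_2 = (-0.1471, -0.1912, 0.3530, -0.3383, 0.8383).
r_{13} = e_1·v_3 = 0.8341; r_{23} = e_2·v_3 = 4.0298.
u_3 = v_3 − 0.8341·e_1 − 4.0298·e_2 = (-2.8856, -0.7512, 2.9254, 3.3632, -0.5522).
‖u_3‖ = 5.3912, so e_3 = (-0.5352, -0.1393, 0.5426, 0.6238, -0.1024).
r_{14} = e_1·v_4 = 0.8341; r_{24} = e_2·v_4 = 4.0298; r_{34} = e_3·v_4 = -1.1009.
u_4 = v_4 − 0.8341·e_1 − 4.0298·e_2 + 1.1009·e_3 = (-0.4748, 0.0953, 0.5228, -0.9500, -0.6650).
‖u_4‖ = 1.3611, so e_4 = (-0.3489, 0.0700, 0.3841, -0.6980, -0.4886).
Qᵀb = (-3.9618, 0.9854, -1.4221, -1.6400).
Back-substitute: x_4 = -1.6400/1.3611 = -1.2049.
x_3 = (-1.4221 + 1.1009·(-1.2049))/5.3912 = -0.5098.
x_2 = (0.9854 − 4.0298·(-0.5098) − 4.0298·(-1.2049))/2.9562 = 2.6709.
x_1 = (-3.9618 − 2.5022·2.6709 − 0.8341·(-0.5098) − 0.8341·(-1.2049))/4.7958 = -1.9214.

x = (-1.9214, 2.6709, -0.5098, -1.2049)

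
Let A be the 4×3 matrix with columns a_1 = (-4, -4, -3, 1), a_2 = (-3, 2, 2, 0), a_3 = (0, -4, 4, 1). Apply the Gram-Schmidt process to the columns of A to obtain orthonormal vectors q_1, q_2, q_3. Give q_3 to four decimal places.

a_1 = (-4, -4, -3, 1); ‖a_1‖ = 6.4807, so q_1 = (-0.6172, -0.6172, -0.4629, 0.1543).
q_1·a_2 = (-0.6172)·(-3) + (-0.6172)·2 + (-0.4629)·2 + 0.1543·0 = -0.3086.
u_2 = a_2 + 0.3086·q_1 = (-3.1905, 1.8095, 1.8571, 0.0476).
‖u_2‖ = 4.1115, so q_2 = (-0.7760, 0.4401, 0.4517, 0.0116).
q_1·a_3 = (-0.6172)·0 + (-0.6172)·(-4) + (-0.4629)·4 + 0.1543·1 = 0.7715; q_2·a_3 = (-0.7760)·0 + 0.4401·(-4) + 0.4517·4 + 0.0116·1 = 0.0579.
u_3 = a_3 − 0.7715·q_1 − 0.0579·q_2 = (0.5211, -3.5493, 4.3310, 0.8803).
‖u_3‖ = 5.6922, so q_3 = (0.0916, -0.6235, 0.7609, 0.1546).

q_3 = (0.0916, -0.6235, 0.7609, 0.1546)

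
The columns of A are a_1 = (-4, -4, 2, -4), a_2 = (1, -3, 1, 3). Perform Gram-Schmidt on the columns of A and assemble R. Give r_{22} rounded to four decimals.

r_{22} = 4.4635

a_1 = (-4, -4, 2, -4); ‖a_1‖ = 7.2111, so q_1 = (-0.5547, -0.5547, 0.2774, -0.5547).
q_1·a_2 = (-0.5547)·1 + (-0.5547)·(-3) + 0.2774·1 + (-0.5547)·3 = -0.2774.
u_2 = a_2 + 0.2774·q_1 = (0.8462, -3.1538, 1.0769, 2.8462).
r_{22} = ‖u_2‖ = 4.4635.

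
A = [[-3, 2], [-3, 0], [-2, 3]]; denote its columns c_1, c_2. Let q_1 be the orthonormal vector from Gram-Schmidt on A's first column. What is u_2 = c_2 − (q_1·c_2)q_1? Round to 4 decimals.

q_1 = c_1/‖c_1‖ = (-3, -3, -2)/4.6904 = (-0.6396, -0.6396, -0.4264).
r_{12} = q_1·c_2 = -2.5584.
u_2 = c_2 + 2.5584·q_1 = (0.3636, -1.6364, 1.9091).

u_2 = (0.3636, -1.6364, 1.9091)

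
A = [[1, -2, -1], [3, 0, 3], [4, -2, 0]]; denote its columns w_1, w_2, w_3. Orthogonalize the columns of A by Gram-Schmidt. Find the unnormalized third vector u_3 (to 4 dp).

u_3 = (0.6667, 0.6667, -0.6667)

e_1 = w_1/‖w_1‖ = (1, 3, 4)/5.0990 = (0.1961, 0.5883, 0.7845).
r_{12} = e_1·w_2 = -1.9612.
u_2 = w_2 + 1.9612·e_1 = (-1.6154, 1.1538, -0.4615).
‖u_2‖ = 2.0381, so e_2 = (-0.7926, 0.5661, -0.2265).
r_{13} = e_1·w_3 = 1.5689; r_{23} = e_2·w_3 = 2.4910.
u_3 = w_3 − 1.5689·e_1 − 2.4910·e_2 = (0.6667, 0.6667, -0.6667).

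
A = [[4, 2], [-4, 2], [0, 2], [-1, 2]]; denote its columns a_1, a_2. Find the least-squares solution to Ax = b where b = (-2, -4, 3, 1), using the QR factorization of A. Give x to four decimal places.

a_1 = (4, -4, 0, -1); ‖a_1‖ = 5.7446, so q_1 = (0.6963, -0.6963, 0.0000, -0.1741).
q_1·a_2 = 0.6963·2 + (-0.6963)·2 + 0.0000·2 + (-0.1741)·2 = -0.3482.
u_2 = a_2 + 0.3482·q_1 = (2.2424, 1.7576, 2.0000, 1.9394).
‖u_2‖ = 3.9848, so q_2 = (0.5627, 0.4411, 0.5019, 0.4867).
Qᵀb = (1.2185, -0.8973).
Back-substitute: x_2 = -0.8973/3.9848 = -0.2252.
x_1 = (1.2185 + 0.3482·(-0.2252))/5.7446 = 0.1985.

x = (0.1985, -0.2252)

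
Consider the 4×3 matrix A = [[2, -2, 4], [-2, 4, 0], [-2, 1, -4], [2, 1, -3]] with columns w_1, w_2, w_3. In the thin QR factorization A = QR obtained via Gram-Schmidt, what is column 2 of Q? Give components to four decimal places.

w_1 = (2, -2, -2, 2); ‖w_1‖ = 4.0000, so q_1 = (0.5000, -0.5000, -0.5000, 0.5000).
q_1·w_2 = 0.5000·(-2) + (-0.5000)·4 + (-0.5000)·1 + 0.5000·1 = -3.0000.
u_2 = w_2 + 3.0000·q_1 = (-0.5000, 2.5000, -0.5000, 2.5000).
‖u_2‖ = 3.6056, so q_2 = (-0.1387, 0.6934, -0.1387, 0.6934).

q_2 = (-0.1387, 0.6934, -0.1387, 0.6934)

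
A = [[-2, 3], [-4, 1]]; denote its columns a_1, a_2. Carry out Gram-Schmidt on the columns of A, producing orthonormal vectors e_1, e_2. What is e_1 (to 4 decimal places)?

a_1 = (-2, -4); ‖a_1‖ = 4.4721, so e_1 = (-0.4472, -0.8944).

e_1 = (-0.4472, -0.8944)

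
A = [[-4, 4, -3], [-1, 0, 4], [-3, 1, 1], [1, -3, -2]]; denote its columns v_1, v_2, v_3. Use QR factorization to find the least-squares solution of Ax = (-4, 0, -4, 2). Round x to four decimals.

e_1 = v_1/‖v_1‖ = (-4, -1, -3, 1)/5.1962 = (-0.7698, -0.1925, -0.5774, 0.1925).
r_{12} = e_1·v_2 = -4.2339.
u_2 = v_2 + 4.2339·e_1 = (0.7407, -0.8148, -1.4444, -2.1852).
‖u_2‖ = 2.8415, so e_2 = (0.2607, -0.2868, -0.5083, -0.7690).
r_{13} = e_1·v_3 = 0.5774; r_{23} = e_2·v_3 = -0.8994.
u_3 = v_3 − 0.5774·e_1 + 0.8994·e_2 = (-2.3211, 3.8532, 0.8761, -2.8028).
‖u_3‖ = 5.3719, so e_3 = (-0.4321, 0.7173, 0.1631, -0.5217).
Qᵀb = (5.7735, -0.5474, 0.0324).
Back-substitute: x_3 = 0.0324/5.3719 = 0.0060.
x_2 = (-0.5474 + 0.8994·0.0060)/2.8415 = -0.1907.
x_1 = (5.7735 + 4.2339·(-0.1907) − 0.5774·0.0060)/5.1962 = 0.9550.

x = (0.9550, -0.1907, 0.0060)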